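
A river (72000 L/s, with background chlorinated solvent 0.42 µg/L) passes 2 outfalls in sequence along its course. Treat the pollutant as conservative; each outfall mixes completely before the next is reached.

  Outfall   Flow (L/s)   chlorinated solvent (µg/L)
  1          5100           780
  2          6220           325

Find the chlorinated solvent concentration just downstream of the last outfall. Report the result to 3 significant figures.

72.4 µg/L

Below outfall 1: Q → 77100 L/s, C = (72000·0.4200 + 5100·780.0)/77100 = 51.99 µg/L.
Below outfall 2: Q → 83320 L/s, C = (77100·51.99 + 6220·325.0)/83320 = 72.37 µg/L.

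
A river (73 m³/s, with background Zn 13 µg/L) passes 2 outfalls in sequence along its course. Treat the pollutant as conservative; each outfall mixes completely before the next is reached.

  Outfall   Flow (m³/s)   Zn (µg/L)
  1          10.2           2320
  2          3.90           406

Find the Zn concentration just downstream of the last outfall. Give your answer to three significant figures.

301 µg/L

After outfall 1: Q = 73.00 + 10.20 = 83.20 m³/s; C = (73.00·13.00 + 10.20·2320)/83.20 = 295.8 µg/L.
After outfall 2: Q = 83.20 + 3.900 = 87.10 m³/s; C = (83.20·295.8 + 3.900·406.0)/87.10 = 300.8 µg/L.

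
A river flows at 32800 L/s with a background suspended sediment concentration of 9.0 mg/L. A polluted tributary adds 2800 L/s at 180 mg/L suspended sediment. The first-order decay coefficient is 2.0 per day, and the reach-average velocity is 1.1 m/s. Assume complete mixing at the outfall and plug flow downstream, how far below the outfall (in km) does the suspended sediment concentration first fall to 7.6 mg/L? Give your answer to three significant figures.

After mixing, C = (32800·9.000 + 2800·180.0) / 35600 = 799200/35600 = 22.45 mg/L.
Set 22.45·exp(−k·t) = 7.6 → t = ln(22.45/7.6)/k = 46790 s = 13.00 h.
Distance = v·t = 1.1·46790 = 51470 m = 51.47 km.

51.5 km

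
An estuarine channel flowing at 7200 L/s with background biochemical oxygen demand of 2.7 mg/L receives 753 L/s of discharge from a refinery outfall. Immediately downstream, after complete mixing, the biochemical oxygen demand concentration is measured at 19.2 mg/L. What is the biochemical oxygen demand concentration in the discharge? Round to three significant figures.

Mass balance: 7200·2.700 + 753.0·Cₑ = 7953·19.20
→ Cₑ = (7953·19.20 − 7200·2.700) / 753.0 = 177.0 mg/L.

177 mg/L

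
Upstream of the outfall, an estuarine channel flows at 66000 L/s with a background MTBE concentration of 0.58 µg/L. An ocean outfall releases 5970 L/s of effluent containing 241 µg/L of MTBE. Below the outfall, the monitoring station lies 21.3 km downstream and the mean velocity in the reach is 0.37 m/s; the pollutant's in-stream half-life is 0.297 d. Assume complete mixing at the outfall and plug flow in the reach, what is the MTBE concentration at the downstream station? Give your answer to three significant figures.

4.33 µg/L

After mixing, C = (66000·0.5800 + 5970·241.0) / 71970 = 1477000/71970 = 20.52 µg/L.
Travel time t = 21.3·1000 / 0.37 = 57570 s = 15.99 h.
Half-life 0.297 d → k = ln 2 / 0.297 = 2.334 d⁻¹.
Decay over the reach: 20.52·exp(−kt) = 20.52·0.2112 = 4.334 µg/L.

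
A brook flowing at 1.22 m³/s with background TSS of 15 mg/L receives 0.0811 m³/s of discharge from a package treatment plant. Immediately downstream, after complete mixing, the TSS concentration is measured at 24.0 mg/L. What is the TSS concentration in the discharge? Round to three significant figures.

Mass balance: 1.220·15.00 + 0.08110·Cₑ = 1.301·24.00
→ Cₑ = (1.301·24.00 − 1.220·15.00) / 0.08110 = 159.4 mg/L.

159 mg/L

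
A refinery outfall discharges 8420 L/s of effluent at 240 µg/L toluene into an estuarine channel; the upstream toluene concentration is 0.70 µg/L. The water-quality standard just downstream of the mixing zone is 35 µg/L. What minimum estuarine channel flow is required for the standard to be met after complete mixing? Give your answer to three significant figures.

Set C_mix = 35: (Q·0.7000 + 8420·240.0) / (Q + 8420) = 35
→ Q = 8420·(240.0 − 35)/(35 − 0.7000) = 50320 L/s.

50300 L/s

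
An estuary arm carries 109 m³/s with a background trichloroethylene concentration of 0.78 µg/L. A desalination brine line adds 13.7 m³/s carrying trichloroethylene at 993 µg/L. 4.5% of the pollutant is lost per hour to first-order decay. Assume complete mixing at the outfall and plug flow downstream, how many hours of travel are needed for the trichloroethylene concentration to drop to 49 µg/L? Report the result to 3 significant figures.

Mass balance: C = (109.0·0.7800 + 13.70·993.0) / 122.7 = 13690/122.7 = 111.6 µg/L.
4.5%/h lost → k = −ln(1 − 0.045) = 0.04604 h⁻¹.
111.6·exp(−k·t) = 49 → t = ln(111.6/49)/k = 64330 s = 17.87 h.

17.9 h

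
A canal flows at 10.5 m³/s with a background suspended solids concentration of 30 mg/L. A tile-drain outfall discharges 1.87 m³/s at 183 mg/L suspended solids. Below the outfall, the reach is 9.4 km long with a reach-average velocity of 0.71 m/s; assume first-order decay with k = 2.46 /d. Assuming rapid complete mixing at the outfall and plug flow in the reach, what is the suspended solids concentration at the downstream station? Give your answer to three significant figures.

36.4 mg/L

Conservation of mass: C = (10.50·30.00 + 1.870·183.0) / 12.37 = 657.2/12.37 = 53.13 mg/L.
Travel time t = 9.4·1000 / 0.71 = 13240 s = 3.678 h.
Decay over the reach: 53.13·exp(−kt) = 53.13·0.6859 = 36.44 mg/L.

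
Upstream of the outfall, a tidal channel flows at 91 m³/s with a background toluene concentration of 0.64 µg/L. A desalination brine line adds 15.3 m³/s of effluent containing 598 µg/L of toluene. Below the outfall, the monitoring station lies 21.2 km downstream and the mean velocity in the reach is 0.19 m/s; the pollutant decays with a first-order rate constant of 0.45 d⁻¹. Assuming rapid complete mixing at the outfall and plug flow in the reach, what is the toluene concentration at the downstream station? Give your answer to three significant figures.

48.4 µg/L

Mass balance: C = (91.00·0.6400 + 15.30·598.0) / 106.3 = 9208/106.3 = 86.62 µg/L.
Travel time t = 21.2·1000 / 0.19 = 111600 s = 30.99 h.
First-order decay: C = 86.62·exp(−k·t) = 86.62·0.5593 = 48.44 µg/L.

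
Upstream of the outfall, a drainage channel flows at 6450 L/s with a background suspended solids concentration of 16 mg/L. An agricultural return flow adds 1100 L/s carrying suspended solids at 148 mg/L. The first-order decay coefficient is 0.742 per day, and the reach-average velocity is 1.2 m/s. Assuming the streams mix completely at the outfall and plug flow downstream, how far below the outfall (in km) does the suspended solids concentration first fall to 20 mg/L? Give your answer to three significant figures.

79.1 km

Flow-weighted average: C = (6450·16.00 + 1100·148.0) / 7550 = 266000/7550 = 35.23 mg/L.
Set 35.23·exp(−k·t) = 20 → t = ln(35.23/20)/k = 65930 s = 18.31 h.
Distance = v·t = 1.2·65930 = 79120 m = 79.12 km.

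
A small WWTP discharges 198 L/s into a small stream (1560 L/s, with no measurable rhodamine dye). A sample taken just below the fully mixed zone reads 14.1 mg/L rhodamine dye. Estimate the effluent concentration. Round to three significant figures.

Mass balance: 1560·0 + 198.0·Cₑ = 1758·14.10
→ Cₑ = (1758·14.10 − 1560·0) / 198.0 = 125.2 mg/L.

125 mg/L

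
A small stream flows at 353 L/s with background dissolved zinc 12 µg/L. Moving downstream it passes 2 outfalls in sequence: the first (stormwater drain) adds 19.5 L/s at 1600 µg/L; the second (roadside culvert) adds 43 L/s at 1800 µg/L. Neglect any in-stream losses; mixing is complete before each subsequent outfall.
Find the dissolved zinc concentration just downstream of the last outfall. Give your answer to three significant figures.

272 µg/L

After outfall 1: Q = 353.0 + 19.50 = 372.5 L/s; C = (353.0·12.00 + 19.50·1600)/372.5 = 95.13 µg/L.
After outfall 2: Q = 372.5 + 43.00 = 415.5 L/s; C = (372.5·95.13 + 43.00·1800)/415.5 = 271.6 µg/L.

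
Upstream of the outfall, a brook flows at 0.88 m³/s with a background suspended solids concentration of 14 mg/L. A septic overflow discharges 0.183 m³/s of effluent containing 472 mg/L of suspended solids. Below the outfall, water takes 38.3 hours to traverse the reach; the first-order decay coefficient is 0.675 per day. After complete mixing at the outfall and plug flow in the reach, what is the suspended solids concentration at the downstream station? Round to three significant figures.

31.6 mg/L

Mixed concentration C = ΣQC/ΣQ = (0.8800·14.00 + 0.1830·472.0) / 1.063 = 98.70/1.063 = 92.85 mg/L.
Applying C = C₀e^(−kt): 92.85 × 0.3406 = 31.62 mg/L.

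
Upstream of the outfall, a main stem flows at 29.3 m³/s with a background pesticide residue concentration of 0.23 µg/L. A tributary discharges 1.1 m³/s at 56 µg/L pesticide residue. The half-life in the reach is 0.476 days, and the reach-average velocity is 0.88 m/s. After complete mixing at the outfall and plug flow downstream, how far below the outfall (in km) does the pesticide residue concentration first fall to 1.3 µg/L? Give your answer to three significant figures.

28.6 km

After mixing, C = (29.30·0.2300 + 1.100·56.00) / 30.40 = 68.34/30.40 = 2.248 µg/L.
Half-life 0.476 d → k = ln 2 / 0.476 = 1.456 d⁻¹.
Set 2.248·exp(−k·t) = 1.3 → t = ln(2.248/1.3)/k = 32500 s = 9.026 h.
Distance = v·t = 0.88·32500 = 28600 m = 28.60 km.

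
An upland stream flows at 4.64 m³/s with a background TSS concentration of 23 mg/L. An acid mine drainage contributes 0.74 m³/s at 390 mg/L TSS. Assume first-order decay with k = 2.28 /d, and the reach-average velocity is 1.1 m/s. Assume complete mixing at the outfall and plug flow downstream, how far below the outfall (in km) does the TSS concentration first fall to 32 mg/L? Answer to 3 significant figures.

Conservation of mass: C = (4.640·23.00 + 0.7400·390.0) / 5.380 = 395.3/5.380 = 73.48 mg/L.
Set 73.48·exp(−k·t) = 32 → t = ln(73.48/32)/k = 31500 s = 8.750 h.
Distance = v·t = 1.1·31500 = 34650 m = 34.65 km.

34.7 km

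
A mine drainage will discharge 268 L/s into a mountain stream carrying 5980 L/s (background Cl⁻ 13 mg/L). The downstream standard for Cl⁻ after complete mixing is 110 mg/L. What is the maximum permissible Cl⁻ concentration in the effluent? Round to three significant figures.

At the limit, (Qr·Cr + Qe·Cₑ)/(Qr + Qe) = 110:
Cₑ = (6248·110 − 5980·13.00) / 268.0 = 2274 mg/L.

2270 mg/L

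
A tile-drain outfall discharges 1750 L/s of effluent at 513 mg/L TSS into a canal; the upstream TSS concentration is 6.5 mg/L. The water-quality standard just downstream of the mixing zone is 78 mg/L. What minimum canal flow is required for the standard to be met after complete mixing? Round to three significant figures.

10600 L/s

Set C_mix = 78: (Q·6.500 + 1750·513.0) / (Q + 1750) = 78
→ Q = 1750·(513.0 − 78)/(78 − 6.500) = 10650 L/s.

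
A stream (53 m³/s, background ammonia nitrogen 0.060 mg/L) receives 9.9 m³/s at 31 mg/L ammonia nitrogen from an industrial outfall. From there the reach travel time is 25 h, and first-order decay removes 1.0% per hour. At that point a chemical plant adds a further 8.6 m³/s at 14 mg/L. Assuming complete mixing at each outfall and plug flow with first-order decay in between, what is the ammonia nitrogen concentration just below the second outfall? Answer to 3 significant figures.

5.06 mg/L

Mixed concentration C = ΣQC/ΣQ = (53.00·0.06000 + 9.900·31.00) / 62.90 = 310.1/62.90 = 4.930 mg/L; combined flow 62.90 m³/s.
1.0%/h lost → k = −ln(1 − 0.01) = 0.01005 h⁻¹.
Decay over the reach: 4.930·exp(−kt) = 4.930·0.7778 = 3.834 mg/L.
At the second outfall, C = (62.90·3.834 + 8.600·14.00) / (62.90 + 8.600) = 5.057 mg/L.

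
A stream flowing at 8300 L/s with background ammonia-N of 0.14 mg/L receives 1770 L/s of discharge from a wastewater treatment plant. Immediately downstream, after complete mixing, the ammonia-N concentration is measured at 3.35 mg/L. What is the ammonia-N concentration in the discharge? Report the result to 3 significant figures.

18.4 mg/L

Mass balance: 8300·0.1400 + 1770·Cₑ = 10070·3.350
→ Cₑ = (10070·3.350 − 8300·0.1400) / 1770 = 18.40 mg/L.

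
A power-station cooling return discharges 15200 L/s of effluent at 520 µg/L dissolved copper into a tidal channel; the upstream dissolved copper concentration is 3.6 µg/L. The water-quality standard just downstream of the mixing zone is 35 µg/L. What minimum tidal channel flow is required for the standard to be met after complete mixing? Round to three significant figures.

Set C_mix = 35: (Q·3.600 + 15200·520.0) / (Q + 15200) = 35
→ Q = 15200·(520.0 − 35)/(35 − 3.600) = 234800 L/s.

235000 L/s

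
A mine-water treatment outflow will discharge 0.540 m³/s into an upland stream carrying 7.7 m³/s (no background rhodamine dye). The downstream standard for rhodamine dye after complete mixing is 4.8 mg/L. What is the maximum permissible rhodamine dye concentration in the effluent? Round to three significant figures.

At the limit, (Qr·Cr + Qe·Cₑ)/(Qr + Qe) = 4.8:
Cₑ = (8.240·4.8 − 7.700·0) / 0.5400 = 73.24 mg/L.

73.2 mg/L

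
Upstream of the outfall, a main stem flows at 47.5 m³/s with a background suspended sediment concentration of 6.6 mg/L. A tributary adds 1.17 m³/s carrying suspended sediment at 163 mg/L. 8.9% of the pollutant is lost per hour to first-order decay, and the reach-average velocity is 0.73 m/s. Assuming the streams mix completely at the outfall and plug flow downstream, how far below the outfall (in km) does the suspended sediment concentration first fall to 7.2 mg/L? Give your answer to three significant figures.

10.3 km

Mass balance: C = (47.50·6.600 + 1.170·163.0) / 48.67 = 504.2/48.67 = 10.36 mg/L.
8.9%/h lost → k = −ln(1 − 0.089) = 0.09321 h⁻¹.
Set 10.36·exp(−k·t) = 7.2 → t = ln(10.36/7.2)/k = 14050 s = 3.903 h.
Distance = v·t = 0.73·14050 = 10260 m = 10.26 km.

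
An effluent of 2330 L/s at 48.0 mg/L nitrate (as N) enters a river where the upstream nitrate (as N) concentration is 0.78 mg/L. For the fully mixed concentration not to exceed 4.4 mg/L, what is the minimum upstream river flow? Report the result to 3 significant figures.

Set C_mix = 4.4: (Q·0.7800 + 2330·48.00) / (Q + 2330) = 4.4
→ Q = 2330·(48.00 − 4.4)/(4.4 − 0.7800) = 28060 L/s.

28100 L/s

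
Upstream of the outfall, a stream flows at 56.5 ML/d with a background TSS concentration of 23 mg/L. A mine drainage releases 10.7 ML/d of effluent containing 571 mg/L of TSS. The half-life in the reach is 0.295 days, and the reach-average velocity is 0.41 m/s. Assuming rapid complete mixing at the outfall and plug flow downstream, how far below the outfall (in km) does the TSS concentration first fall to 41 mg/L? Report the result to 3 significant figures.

14.9 km

Conservation of mass: C = (56.50·23.00 + 10.70·571.0) / 67.20 = 7409/67.20 = 110.3 mg/L.
Half-life 0.295 d → k = ln 2 / 0.295 = 2.350 d⁻¹.
Set 110.3·exp(−k·t) = 41 → t = ln(110.3/41)/k = 36380 s = 10.10 h.
Distance = v·t = 0.41·36380 = 14910 m = 14.91 km.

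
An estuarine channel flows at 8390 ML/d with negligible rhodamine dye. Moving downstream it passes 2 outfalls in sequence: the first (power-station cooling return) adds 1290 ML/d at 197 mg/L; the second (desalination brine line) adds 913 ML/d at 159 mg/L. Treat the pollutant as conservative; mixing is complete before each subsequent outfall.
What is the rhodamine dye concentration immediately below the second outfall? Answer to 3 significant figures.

37.7 mg/L

Below outfall 1: Q → 9680 ML/d, C = (8390·0 + 1290·197.0)/9680 = 26.25 mg/L.
Below outfall 2: Q → 10590 ML/d, C = (9680·26.25 + 913.0·159.0)/10590 = 37.69 mg/L.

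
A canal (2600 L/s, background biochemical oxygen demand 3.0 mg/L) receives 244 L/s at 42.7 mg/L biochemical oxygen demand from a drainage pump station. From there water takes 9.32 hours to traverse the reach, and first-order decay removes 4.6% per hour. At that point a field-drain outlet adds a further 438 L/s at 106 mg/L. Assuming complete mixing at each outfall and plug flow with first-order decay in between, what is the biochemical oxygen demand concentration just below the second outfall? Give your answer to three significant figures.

17.7 mg/L

Conservation of mass: C = (2600·3.000 + 244.0·42.70) / 2844 = 18220/2844 = 6.406 mg/L; combined flow 2844 L/s.
4.6%/h lost → k = −ln(1 − 0.046) = 0.04709 h⁻¹.
First-order decay: C = 6.406·exp(−k·t) = 6.406·0.6447 = 4.130 mg/L.
Second outfall: C = (2844·4.130 + 438.0·106.0)/3282 = 17.73 mg/L.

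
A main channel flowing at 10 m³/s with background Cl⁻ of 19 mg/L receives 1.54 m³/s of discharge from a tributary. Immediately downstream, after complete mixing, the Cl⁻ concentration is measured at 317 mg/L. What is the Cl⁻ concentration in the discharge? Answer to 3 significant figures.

Mass balance: 10.00·19.00 + 1.540·Cₑ = 11.54·317.0
→ Cₑ = (11.54·317.0 − 10.00·19.00) / 1.540 = 2252 mg/L.

2250 mg/L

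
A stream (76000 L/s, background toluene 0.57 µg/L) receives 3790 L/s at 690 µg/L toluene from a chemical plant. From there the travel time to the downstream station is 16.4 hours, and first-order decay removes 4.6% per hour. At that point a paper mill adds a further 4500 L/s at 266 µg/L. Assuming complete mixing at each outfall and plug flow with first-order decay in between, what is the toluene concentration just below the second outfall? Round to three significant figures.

Mixed concentration C = ΣQC/ΣQ = (76000·0.5700 + 3790·690.0) / 79790 = 2658000/79790 = 33.32 µg/L; combined flow 79790 L/s.
4.6%/h lost → k = −ln(1 − 0.046) = 0.04709 h⁻¹.
Decay over the reach: 33.32·exp(−kt) = 33.32·0.4619 = 15.39 µg/L.
Second outfall: C = (79790·15.39 + 4500·266.0)/84290 = 28.77 µg/L.

28.8 µg/L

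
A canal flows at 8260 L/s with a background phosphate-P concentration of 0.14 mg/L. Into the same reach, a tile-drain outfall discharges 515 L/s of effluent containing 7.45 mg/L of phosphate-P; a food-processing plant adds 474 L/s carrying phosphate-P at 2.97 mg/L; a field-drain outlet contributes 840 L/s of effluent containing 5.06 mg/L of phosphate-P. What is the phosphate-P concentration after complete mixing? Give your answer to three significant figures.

After mixing, C = (8260·0.1400 + 515.0·7.450 + 474.0·2.970 + 840.0·5.060) / 10090 = 10650/10090 = 1.056 mg/L.

1.06 mg/L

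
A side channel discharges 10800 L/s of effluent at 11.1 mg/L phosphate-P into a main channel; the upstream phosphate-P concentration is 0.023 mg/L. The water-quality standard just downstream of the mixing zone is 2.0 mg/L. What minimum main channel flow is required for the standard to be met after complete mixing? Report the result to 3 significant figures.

Set C_mix = 2.0: (Q·0.02300 + 10800·11.10) / (Q + 10800) = 2.0
→ Q = 10800·(11.10 − 2.0)/(2.0 − 0.02300) = 49710 L/s.

49700 L/s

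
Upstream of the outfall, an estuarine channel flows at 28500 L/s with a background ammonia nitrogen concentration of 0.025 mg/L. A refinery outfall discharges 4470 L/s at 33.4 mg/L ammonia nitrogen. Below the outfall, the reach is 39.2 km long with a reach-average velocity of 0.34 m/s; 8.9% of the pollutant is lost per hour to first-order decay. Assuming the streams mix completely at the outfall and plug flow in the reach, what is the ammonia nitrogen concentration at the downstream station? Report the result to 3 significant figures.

0.230 mg/L

After mixing, C = (28500·0.02500 + 4470·33.40) / 32970 = 150000/32970 = 4.550 mg/L.
Travel time t = 39.2·1000 / 0.34 = 115300 s = 32.03 h.
8.9%/h lost → k = −ln(1 − 0.089) = 0.09321 h⁻¹.
Decay over the reach: 4.550·exp(−kt) = 4.550·0.05053 = 0.2299 mg/L.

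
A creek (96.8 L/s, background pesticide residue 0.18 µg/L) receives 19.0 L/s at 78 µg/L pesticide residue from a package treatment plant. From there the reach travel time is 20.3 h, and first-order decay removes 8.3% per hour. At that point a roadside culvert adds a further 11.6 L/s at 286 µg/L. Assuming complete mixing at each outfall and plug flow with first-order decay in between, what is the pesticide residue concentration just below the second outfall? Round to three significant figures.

Mixed concentration C = ΣQC/ΣQ = (96.80·0.1800 + 19.00·78.00) / 115.8 = 1499/115.8 = 12.95 µg/L; combined flow 115.8 L/s.
8.3%/h lost → k = −ln(1 − 0.083) = 0.08665 h⁻¹.
After decay, C = 12.95 × e^(−kt) = 12.95 × 0.1722 = 2.230 µg/L.
Second outfall: C = (115.8·2.230 + 11.60·286.0)/127.4 = 28.07 µg/L.

28.1 µg/L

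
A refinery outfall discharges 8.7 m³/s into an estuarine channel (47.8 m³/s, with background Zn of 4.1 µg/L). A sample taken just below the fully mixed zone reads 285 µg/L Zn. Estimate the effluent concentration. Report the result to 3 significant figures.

Mass balance: 47.80·4.100 + 8.700·Cₑ = 56.50·285.0
→ Cₑ = (56.50·285.0 − 47.80·4.100) / 8.700 = 1828 µg/L.

1830 µg/L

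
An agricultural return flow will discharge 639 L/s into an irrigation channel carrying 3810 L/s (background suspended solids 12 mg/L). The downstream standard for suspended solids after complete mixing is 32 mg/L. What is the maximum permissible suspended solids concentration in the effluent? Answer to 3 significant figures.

At the limit, (Qr·Cr + Qe·Cₑ)/(Qr + Qe) = 32:
Cₑ = (4449·32 − 3810·12.00) / 639.0 = 151.2 mg/L.

151 mg/L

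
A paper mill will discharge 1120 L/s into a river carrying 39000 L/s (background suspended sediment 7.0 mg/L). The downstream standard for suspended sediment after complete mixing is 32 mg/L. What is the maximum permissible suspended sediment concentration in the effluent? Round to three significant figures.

903 mg/L

At the limit, (Qr·Cr + Qe·Cₑ)/(Qr + Qe) = 32:
Cₑ = (40120·32 − 39000·7.000) / 1120 = 902.5 mg/L.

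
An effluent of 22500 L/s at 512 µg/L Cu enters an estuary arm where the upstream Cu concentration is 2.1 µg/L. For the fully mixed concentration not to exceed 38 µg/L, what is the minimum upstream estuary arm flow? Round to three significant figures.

Set C_mix = 38: (Q·2.100 + 22500·512.0) / (Q + 22500) = 38
→ Q = 22500·(512.0 − 38)/(38 − 2.100) = 297100 L/s.

297000 L/s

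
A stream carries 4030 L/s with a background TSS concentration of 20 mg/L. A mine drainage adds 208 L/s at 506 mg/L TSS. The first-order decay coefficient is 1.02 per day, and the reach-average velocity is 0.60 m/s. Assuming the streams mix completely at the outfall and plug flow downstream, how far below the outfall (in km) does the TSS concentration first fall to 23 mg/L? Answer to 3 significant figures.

Conservation of mass: C = (4030·20.00 + 208.0·506.0) / 4238 = 185800/4238 = 43.85 mg/L.
Set 43.85·exp(−k·t) = 23 → t = ln(43.85/23)/k = 54660 s = 15.18 h.
Distance = v·t = 0.60·54660 = 32800 m = 32.80 km.

32.8 km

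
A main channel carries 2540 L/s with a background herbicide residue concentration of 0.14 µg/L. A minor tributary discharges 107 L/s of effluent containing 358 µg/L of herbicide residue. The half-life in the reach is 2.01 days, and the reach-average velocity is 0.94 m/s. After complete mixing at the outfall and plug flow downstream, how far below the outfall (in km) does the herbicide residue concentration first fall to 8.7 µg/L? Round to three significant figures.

Flow-weighted average: C = (2540·0.1400 + 107.0·358.0) / 2647 = 38660/2647 = 14.61 µg/L.
Half-life 2.01 d → k = ln 2 / 2.01 = 0.3448 d⁻¹.
Set 14.61·exp(−k·t) = 8.7 → t = ln(14.61/8.7)/k = 129800 s = 36.06 h.
Distance = v·t = 0.94·129800 = 122000 m = 122.0 km.

122 km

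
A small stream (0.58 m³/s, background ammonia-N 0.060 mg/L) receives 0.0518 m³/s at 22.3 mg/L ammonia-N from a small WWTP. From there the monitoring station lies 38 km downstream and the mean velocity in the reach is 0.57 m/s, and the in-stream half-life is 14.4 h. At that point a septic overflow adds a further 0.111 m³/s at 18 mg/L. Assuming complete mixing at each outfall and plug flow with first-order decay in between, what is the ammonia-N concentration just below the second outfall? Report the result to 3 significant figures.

Mixed concentration C = ΣQC/ΣQ = (0.5800·0.06000 + 0.05180·22.30) / 0.6318 = 1.190/0.6318 = 1.883 mg/L; combined flow 0.6318 m³/s.
Travel time t = 38·1000 / 0.57 = 66670 s = 18.52 h.
Half-life 14.4 h → k = ln 2 / 14.4 = 0.04814 h⁻¹ = 1.155 d⁻¹.
After decay, C = 1.883 × e^(−kt) = 1.883 × 0.4101 = 0.7724 mg/L.
Second outfall: C = (0.6318·0.7724 + 0.1110·18.00)/0.7428 = 3.347 mg/L.

3.35 mg/L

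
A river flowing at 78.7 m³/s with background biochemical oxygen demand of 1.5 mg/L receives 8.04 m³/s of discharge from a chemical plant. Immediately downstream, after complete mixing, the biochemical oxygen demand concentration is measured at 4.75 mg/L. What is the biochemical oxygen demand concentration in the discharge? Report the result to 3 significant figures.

Mass balance: 78.70·1.500 + 8.040·Cₑ = 86.74·4.750
→ Cₑ = (86.74·4.750 − 78.70·1.500) / 8.040 = 36.56 mg/L.

36.6 mg/L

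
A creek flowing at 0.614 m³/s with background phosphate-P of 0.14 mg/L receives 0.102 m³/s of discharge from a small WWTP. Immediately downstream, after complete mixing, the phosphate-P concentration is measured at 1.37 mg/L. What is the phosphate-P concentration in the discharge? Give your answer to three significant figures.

8.77 mg/L

Mass balance: 0.6140·0.1400 + 0.1020·Cₑ = 0.7160·1.370
→ Cₑ = (0.7160·1.370 − 0.6140·0.1400) / 0.1020 = 8.774 mg/L.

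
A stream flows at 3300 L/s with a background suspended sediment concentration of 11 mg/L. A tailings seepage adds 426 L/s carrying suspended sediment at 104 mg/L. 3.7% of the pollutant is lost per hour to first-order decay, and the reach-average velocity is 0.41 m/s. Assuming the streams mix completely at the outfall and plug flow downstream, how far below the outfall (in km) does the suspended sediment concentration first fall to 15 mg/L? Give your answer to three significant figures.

Mass balance: C = (3300·11.00 + 426.0·104.0) / 3726 = 80600/3726 = 21.63 mg/L.
3.7%/h lost → k = −ln(1 − 0.037) = 0.03770 h⁻¹.
Set 21.63·exp(−k·t) = 15 → t = ln(21.63/15)/k = 34960 s = 9.712 h.
Distance = v·t = 0.41·34960 = 14340 m = 14.34 km.

14.3 km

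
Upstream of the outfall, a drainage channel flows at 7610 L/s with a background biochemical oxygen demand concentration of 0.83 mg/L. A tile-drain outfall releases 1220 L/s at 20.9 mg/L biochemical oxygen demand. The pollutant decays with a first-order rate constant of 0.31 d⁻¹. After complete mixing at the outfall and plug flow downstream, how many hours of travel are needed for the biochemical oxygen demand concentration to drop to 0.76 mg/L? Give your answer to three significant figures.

120 h

After mixing, C = (7610·0.8300 + 1220·20.90) / 8830 = 31810/8830 = 3.603 mg/L.
3.603·exp(−k·t) = 0.76 → t = ln(3.603/0.76)/k = 433700 s = 120.5 h.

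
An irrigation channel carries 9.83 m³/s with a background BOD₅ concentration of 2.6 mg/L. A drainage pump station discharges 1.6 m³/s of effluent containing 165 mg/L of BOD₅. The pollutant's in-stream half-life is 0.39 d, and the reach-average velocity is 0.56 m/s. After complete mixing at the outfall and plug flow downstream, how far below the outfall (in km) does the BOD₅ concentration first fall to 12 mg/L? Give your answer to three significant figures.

Mass balance: C = (9.830·2.600 + 1.600·165.0) / 11.43 = 289.6/11.43 = 25.33 mg/L.
Half-life 0.39 d → k = ln 2 / 0.39 = 1.777 d⁻¹.
Set 25.33·exp(−k·t) = 12 → t = ln(25.33/12)/k = 36320 s = 10.09 h.
Distance = v·t = 0.56·36320 = 20340 m = 20.34 km.

20.3 km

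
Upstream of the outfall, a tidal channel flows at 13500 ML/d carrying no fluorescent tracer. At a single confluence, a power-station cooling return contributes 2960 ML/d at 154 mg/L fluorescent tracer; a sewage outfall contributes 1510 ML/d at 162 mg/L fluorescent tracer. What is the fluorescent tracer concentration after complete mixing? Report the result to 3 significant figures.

39.0 mg/L

Conservation of mass: C = (13500·0 + 2960·154.0 + 1510·162.0) / 17970 = 700500/17970 = 38.98 mg/L.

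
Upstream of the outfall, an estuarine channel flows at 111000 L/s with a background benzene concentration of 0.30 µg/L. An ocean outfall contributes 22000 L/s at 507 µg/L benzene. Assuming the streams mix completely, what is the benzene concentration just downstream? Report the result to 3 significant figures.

Conservation of mass: C = (111000·0.3000 + 22000·507.0) / 133000 = 11190000/133000 = 84.12 µg/L.

84.1 µg/L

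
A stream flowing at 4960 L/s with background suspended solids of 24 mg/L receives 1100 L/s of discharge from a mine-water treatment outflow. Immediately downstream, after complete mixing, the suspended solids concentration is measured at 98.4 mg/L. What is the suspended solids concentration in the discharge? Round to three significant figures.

Mass balance: 4960·24.00 + 1100·Cₑ = 6060·98.40
→ Cₑ = (6060·98.40 − 4960·24.00) / 1100 = 433.9 mg/L.

434 mg/L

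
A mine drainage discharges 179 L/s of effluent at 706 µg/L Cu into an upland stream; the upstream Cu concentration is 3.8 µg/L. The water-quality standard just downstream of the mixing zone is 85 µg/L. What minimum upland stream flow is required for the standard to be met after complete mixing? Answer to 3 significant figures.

1370 L/s

Set C_mix = 85: (Q·3.800 + 179.0·706.0) / (Q + 179.0) = 85
→ Q = 179.0·(706.0 − 85)/(85 − 3.800) = 1369 L/s.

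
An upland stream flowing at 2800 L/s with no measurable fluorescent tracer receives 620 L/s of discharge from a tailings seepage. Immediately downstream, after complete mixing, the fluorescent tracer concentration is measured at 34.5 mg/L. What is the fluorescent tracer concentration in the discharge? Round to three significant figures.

190 mg/L

Mass balance: 2800·0 + 620.0·Cₑ = 3420·34.50
→ Cₑ = (3420·34.50 − 2800·0) / 620.0 = 190.3 mg/L.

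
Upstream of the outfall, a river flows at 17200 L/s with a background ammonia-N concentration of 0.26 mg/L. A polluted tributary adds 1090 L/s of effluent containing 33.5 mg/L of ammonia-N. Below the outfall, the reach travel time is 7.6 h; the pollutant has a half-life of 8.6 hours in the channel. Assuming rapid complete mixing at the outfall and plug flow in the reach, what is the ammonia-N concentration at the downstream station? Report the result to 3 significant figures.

After mixing, C = (17200·0.2600 + 1090·33.50) / 18290 = 40990/18290 = 2.241 mg/L.
Half-life 8.6 h → k = ln 2 / 8.6 = 0.08060 h⁻¹ = 1.934 d⁻¹.
Decay over the reach: 2.241·exp(−kt) = 2.241·0.5420 = 1.215 mg/L.

1.21 mg/L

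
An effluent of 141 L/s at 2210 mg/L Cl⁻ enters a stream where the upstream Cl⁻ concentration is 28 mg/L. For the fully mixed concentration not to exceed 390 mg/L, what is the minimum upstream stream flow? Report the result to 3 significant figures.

Set C_mix = 390: (Q·28.00 + 141.0·2210) / (Q + 141.0) = 390
→ Q = 141.0·(2210 − 390)/(390 − 28.00) = 708.9 L/s.

709 L/s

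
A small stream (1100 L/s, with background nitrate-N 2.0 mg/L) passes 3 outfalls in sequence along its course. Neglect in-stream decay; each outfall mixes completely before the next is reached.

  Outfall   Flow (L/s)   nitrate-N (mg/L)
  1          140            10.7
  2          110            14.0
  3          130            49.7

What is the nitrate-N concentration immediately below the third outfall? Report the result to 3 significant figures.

7.90 mg/L

After outfall 1: Q = 1100 + 140.0 = 1240 L/s; C = (1100·2.000 + 140.0·10.70)/1240 = 2.982 mg/L.
After outfall 2: Q = 1240 + 110.0 = 1350 L/s; C = (1240·2.982 + 110.0·14.00)/1350 = 3.880 mg/L.
After outfall 3: Q = 1350 + 130.0 = 1480 L/s; C = (1350·3.880 + 130.0·49.70)/1480 = 7.905 mg/L.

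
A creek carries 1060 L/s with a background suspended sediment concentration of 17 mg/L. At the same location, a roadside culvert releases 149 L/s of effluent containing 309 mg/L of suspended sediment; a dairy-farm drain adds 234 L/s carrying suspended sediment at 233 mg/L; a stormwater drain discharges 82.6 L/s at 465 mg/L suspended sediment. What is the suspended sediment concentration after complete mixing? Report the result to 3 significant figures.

103 mg/L

Mixed concentration C = ΣQC/ΣQ = (1060·17.00 + 149.0·309.0 + 234.0·233.0 + 82.60·465.0) / 1526 = 157000/1526 = 102.9 mg/L.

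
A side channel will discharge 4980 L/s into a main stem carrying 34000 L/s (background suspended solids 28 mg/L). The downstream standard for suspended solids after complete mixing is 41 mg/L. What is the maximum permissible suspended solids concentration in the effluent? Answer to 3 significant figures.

130 mg/L

At the limit, (Qr·Cr + Qe·Cₑ)/(Qr + Qe) = 41:
Cₑ = (38980·41 − 34000·28.00) / 4980 = 129.8 mg/L.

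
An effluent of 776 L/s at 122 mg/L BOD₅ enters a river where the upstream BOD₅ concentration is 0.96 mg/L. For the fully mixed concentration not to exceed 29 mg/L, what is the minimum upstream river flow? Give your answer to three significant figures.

2570 L/s

Set C_mix = 29: (Q·0.9600 + 776.0·122.0) / (Q + 776.0) = 29
→ Q = 776.0·(122.0 − 29)/(29 − 0.9600) = 2574 L/s.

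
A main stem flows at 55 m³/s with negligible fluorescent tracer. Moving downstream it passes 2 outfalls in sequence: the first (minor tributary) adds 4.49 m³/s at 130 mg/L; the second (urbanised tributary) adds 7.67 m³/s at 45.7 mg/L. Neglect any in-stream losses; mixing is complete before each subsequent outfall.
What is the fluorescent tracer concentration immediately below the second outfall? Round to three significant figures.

After outfall 1: Q = 55.00 + 4.490 = 59.49 m³/s; C = (55.00·0 + 4.490·130.0)/59.49 = 9.812 mg/L.
After outfall 2: Q = 59.49 + 7.670 = 67.16 m³/s; C = (59.49·9.812 + 7.670·45.70)/67.16 = 13.91 mg/L.

13.9 mg/L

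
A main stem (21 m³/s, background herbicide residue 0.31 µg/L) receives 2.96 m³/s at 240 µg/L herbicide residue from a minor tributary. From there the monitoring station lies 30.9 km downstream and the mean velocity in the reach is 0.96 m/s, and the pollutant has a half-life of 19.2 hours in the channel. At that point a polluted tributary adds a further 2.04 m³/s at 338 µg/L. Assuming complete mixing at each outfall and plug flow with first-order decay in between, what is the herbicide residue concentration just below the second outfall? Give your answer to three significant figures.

46.5 µg/L

Mass balance: C = (21.00·0.3100 + 2.960·240.0) / 23.96 = 716.9/23.96 = 29.92 µg/L; combined flow 23.96 m³/s.
Travel time t = 30.9·1000 / 0.96 = 32190 s = 8.941 h.
Half-life 19.2 h → k = ln 2 / 19.2 = 0.03610 h⁻¹ = 0.8664 d⁻¹.
Decay over the reach: 29.92·exp(−kt) = 29.92·0.7241 = 21.67 µg/L.
Second outfall: C = (23.96·21.67 + 2.040·338.0)/26.00 = 46.49 µg/L.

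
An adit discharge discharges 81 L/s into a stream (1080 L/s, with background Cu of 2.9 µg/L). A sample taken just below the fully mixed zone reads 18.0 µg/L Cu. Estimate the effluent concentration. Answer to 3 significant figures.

Mass balance: 1080·2.900 + 81.00·Cₑ = 1161·18.00
→ Cₑ = (1161·18.00 − 1080·2.900) / 81.00 = 219.3 µg/L.

219 µg/L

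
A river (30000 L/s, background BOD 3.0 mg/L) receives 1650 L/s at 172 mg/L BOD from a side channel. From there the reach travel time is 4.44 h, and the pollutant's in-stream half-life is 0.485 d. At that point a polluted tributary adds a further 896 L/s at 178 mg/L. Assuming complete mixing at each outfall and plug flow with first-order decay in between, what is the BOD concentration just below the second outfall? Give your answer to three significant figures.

Flow-weighted average: C = (30000·3.000 + 1650·172.0) / 31650 = 373800/31650 = 11.81 mg/L; combined flow 31650 L/s.
Half-life 0.485 d → k = ln 2 / 0.485 = 1.429 d⁻¹.
Applying C = C₀e^(−kt): 11.81 × 0.7677 = 9.067 mg/L.
At the second outfall, C = (31650·9.067 + 896.0·178.0) / (31650 + 896.0) = 13.72 mg/L.

13.7 mg/L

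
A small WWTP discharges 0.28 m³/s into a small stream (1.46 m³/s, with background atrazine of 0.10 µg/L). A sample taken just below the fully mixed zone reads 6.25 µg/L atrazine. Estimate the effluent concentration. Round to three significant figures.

Mass balance: 1.460·0.1000 + 0.2800·Cₑ = 1.740·6.250
→ Cₑ = (1.740·6.250 − 1.460·0.1000) / 0.2800 = 38.32 µg/L.

38.3 µg/L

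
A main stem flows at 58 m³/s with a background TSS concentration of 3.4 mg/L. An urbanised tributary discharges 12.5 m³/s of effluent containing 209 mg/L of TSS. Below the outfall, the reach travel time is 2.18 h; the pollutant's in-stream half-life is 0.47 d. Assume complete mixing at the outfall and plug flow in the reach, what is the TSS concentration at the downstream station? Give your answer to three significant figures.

Mixed concentration C = ΣQC/ΣQ = (58.00·3.400 + 12.50·209.0) / 70.50 = 2810/70.50 = 39.85 mg/L.
Half-life 0.47 d → k = ln 2 / 0.47 = 1.475 d⁻¹.
After decay, C = 39.85 × e^(−kt) = 39.85 × 0.8746 = 34.86 mg/L.

34.9 mg/L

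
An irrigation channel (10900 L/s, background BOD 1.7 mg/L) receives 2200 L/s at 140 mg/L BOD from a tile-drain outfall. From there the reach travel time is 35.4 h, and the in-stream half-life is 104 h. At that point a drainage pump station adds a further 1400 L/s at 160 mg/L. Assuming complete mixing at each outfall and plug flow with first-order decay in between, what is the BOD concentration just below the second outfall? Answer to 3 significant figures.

Flow-weighted average: C = (10900·1.700 + 2200·140.0) / 13100 = 326500/13100 = 24.93 mg/L; combined flow 13100 L/s.
Half-life 104 h → k = ln 2 / 104 = 0.006665 h⁻¹ = 0.1600 d⁻¹.
First-order decay: C = 24.93·exp(−k·t) = 24.93·0.7898 = 19.69 mg/L.
Second outfall: C = (13100·19.69 + 1400·160.0)/14500 = 33.23 mg/L.

33.2 mg/L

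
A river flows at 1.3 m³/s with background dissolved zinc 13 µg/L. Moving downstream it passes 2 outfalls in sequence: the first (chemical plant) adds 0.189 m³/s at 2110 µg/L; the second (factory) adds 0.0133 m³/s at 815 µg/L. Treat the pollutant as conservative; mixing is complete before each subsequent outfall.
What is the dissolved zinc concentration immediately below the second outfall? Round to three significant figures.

284 µg/L

After outfall 1: Q = 1.300 + 0.1890 = 1.489 m³/s; C = (1.300·13.00 + 0.1890·2110)/1.489 = 279.2 µg/L.
After outfall 2: Q = 1.489 + 0.01330 = 1.502 m³/s; C = (1.489·279.2 + 0.01330·815.0)/1.502 = 283.9 µg/L.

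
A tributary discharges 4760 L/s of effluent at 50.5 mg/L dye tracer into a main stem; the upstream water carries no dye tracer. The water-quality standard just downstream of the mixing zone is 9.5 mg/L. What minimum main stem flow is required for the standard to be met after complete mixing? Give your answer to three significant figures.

20500 L/s

Set C_mix = 9.5: (Q·0 + 4760·50.50) / (Q + 4760) = 9.5
→ Q = 4760·(50.50 − 9.5)/(9.5 − 0) = 20540 L/s.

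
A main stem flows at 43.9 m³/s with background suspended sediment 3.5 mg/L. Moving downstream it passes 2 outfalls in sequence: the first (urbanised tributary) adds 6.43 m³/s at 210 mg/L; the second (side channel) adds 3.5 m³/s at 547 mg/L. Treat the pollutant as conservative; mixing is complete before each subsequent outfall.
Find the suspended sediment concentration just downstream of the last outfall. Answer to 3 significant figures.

63.5 mg/L

Outfall 1: combined Q = 50.33 m³/s; C = (43.90·3.500 + 6.430·210.0)/50.33 = 29.88 mg/L.
Outfall 2: combined Q = 53.83 m³/s; C = (50.33·29.88 + 3.500·547.0)/53.83 = 63.50 mg/L.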